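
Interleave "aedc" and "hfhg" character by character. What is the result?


Interleaving "aedc" and "hfhg":
  Position 0: 'a' from first, 'h' from second => "ah"
  Position 1: 'e' from first, 'f' from second => "ef"
  Position 2: 'd' from first, 'h' from second => "dh"
  Position 3: 'c' from first, 'g' from second => "cg"
Result: ahefdhcg

ahefdhcg


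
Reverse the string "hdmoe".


Input: hdmoe
Reading characters right to left:
  Position 4: 'e'
  Position 3: 'o'
  Position 2: 'm'
  Position 1: 'd'
  Position 0: 'h'
Reversed: eomdh

eomdh


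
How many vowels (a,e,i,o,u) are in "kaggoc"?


Input: kaggoc
Checking each character:
  'k' at position 0: consonant
  'a' at position 1: vowel (running total: 1)
  'g' at position 2: consonant
  'g' at position 3: consonant
  'o' at position 4: vowel (running total: 2)
  'c' at position 5: consonant
Total vowels: 2

2


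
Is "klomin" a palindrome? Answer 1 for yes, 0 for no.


Input: klomin
Reversed: nimolk
  Compare pos 0 ('k') with pos 5 ('n'): MISMATCH
  Compare pos 1 ('l') with pos 4 ('i'): MISMATCH
  Compare pos 2 ('o') with pos 3 ('m'): MISMATCH
Result: not a palindrome

0


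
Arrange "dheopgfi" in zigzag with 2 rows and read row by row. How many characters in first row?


Zigzag "dheopgfi" into 2 rows:
Placing characters:
  'd' => row 0
  'h' => row 1
  'e' => row 0
  'o' => row 1
  'p' => row 0
  'g' => row 1
  'f' => row 0
  'i' => row 1
Rows:
  Row 0: "depf"
  Row 1: "hogi"
First row length: 4

4


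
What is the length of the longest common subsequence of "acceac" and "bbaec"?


LCS of "acceac" and "bbaec"
DP table:
           b    b    a    e    c
      0    0    0    0    0    0
  a   0    0    0    1    1    1
  c   0    0    0    1    1    2
  c   0    0    0    1    1    2
  e   0    0    0    1    2    2
  a   0    0    0    1    2    2
  c   0    0    0    1    2    3
LCS length = dp[6][5] = 3

3


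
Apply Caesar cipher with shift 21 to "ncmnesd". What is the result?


Caesar cipher: shift "ncmnesd" by 21
  'n' (pos 13) + 21 = pos 8 = 'i'
  'c' (pos 2) + 21 = pos 23 = 'x'
  'm' (pos 12) + 21 = pos 7 = 'h'
  'n' (pos 13) + 21 = pos 8 = 'i'
  'e' (pos 4) + 21 = pos 25 = 'z'
  's' (pos 18) + 21 = pos 13 = 'n'
  'd' (pos 3) + 21 = pos 24 = 'y'
Result: ixhizny

ixhizny


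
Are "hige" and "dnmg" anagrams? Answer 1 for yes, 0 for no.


Strings: "hige", "dnmg"
Sorted first:  eghi
Sorted second: dgmn
Differ at position 0: 'e' vs 'd' => not anagrams

0


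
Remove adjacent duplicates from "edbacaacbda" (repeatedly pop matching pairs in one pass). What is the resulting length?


Input: edbacaacbda
Stack-based adjacent duplicate removal:
  Read 'e': push. Stack: e
  Read 'd': push. Stack: ed
  Read 'b': push. Stack: edb
  Read 'a': push. Stack: edba
  Read 'c': push. Stack: edbac
  Read 'a': push. Stack: edbaca
  Read 'a': matches stack top 'a' => pop. Stack: edbac
  Read 'c': matches stack top 'c' => pop. Stack: edba
  Read 'b': push. Stack: edbab
  Read 'd': push. Stack: edbabd
  Read 'a': push. Stack: edbabda
Final stack: "edbabda" (length 7)

7


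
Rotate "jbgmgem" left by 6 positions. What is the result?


Input: "jbgmgem", rotate left by 6
First 6 characters: "jbgmge"
Remaining characters: "m"
Concatenate remaining + first: "m" + "jbgmge" = "mjbgmge"

mjbgmge


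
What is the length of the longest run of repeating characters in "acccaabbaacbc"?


Input: "acccaabbaacbc"
Scanning for longest run:
  Position 1 ('c'): new char, reset run to 1
  Position 2 ('c'): continues run of 'c', length=2
  Position 3 ('c'): continues run of 'c', length=3
  Position 4 ('a'): new char, reset run to 1
  Position 5 ('a'): continues run of 'a', length=2
  Position 6 ('b'): new char, reset run to 1
  Position 7 ('b'): continues run of 'b', length=2
  Position 8 ('a'): new char, reset run to 1
  Position 9 ('a'): continues run of 'a', length=2
  Position 10 ('c'): new char, reset run to 1
  Position 11 ('b'): new char, reset run to 1
  Position 12 ('c'): new char, reset run to 1
Longest run: 'c' with length 3

3


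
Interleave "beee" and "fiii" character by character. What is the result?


Interleaving "beee" and "fiii":
  Position 0: 'b' from first, 'f' from second => "bf"
  Position 1: 'e' from first, 'i' from second => "ei"
  Position 2: 'e' from first, 'i' from second => "ei"
  Position 3: 'e' from first, 'i' from second => "ei"
Result: bfeieiei

bfeieiei


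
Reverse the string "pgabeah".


Input: pgabeah
Reading characters right to left:
  Position 6: 'h'
  Position 5: 'a'
  Position 4: 'e'
  Position 3: 'b'
  Position 2: 'a'
  Position 1: 'g'
  Position 0: 'p'
Reversed: haebagp

haebagp


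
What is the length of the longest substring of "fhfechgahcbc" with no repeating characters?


Input: "fhfechgahcbc"
Sliding window (track last position of each char):
  Position 0 ('f'): window [0,0] length 1 -- new best
  Position 1 ('h'): window [0,1] length 2 -- new best
  Position 2 ('f'): repeat (last at 0), move window start to 1
  Position 2 ('f'): window [1,2] length 2
  Position 3 ('e'): window [1,3] length 3 -- new best
  Position 4 ('c'): window [1,4] length 4 -- new best
  Position 5 ('h'): repeat (last at 1), move window start to 2
  Position 5 ('h'): window [2,5] length 4
  Position 6 ('g'): window [2,6] length 5 -- new best
  Position 7 ('a'): window [2,7] length 6 -- new best
  Position 8 ('h'): repeat (last at 5), move window start to 6
  Position 8 ('h'): window [6,8] length 3
  Position 9 ('c'): window [6,9] length 4
  Position 10 ('b'): window [6,10] length 5
  Position 11 ('c'): repeat (last at 9), move window start to 10
  Position 11 ('c'): window [10,11] length 2
Longest substring with no repeats: "fechga" with length 6

6


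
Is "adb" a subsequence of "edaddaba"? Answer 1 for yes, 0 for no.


Check if "adb" is a subsequence of "edaddaba"
Greedy scan:
  Position 0 ('e'): no match needed
  Position 1 ('d'): no match needed
  Position 2 ('a'): matches sub[0] = 'a'
  Position 3 ('d'): matches sub[1] = 'd'
  Position 4 ('d'): no match needed
  Position 5 ('a'): no match needed
  Position 6 ('b'): matches sub[2] = 'b'
  Position 7 ('a'): no match needed
All 3 characters matched => is a subsequence

1


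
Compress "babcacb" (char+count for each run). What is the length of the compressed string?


Input: babcacb
Runs:
  'b' x 1 => "b1"
  'a' x 1 => "a1"
  'b' x 1 => "b1"
  'c' x 1 => "c1"
  'a' x 1 => "a1"
  'c' x 1 => "c1"
  'b' x 1 => "b1"
Compressed: "b1a1b1c1a1c1b1"
Compressed length: 14

14


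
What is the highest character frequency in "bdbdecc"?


Input: bdbdecc
Character counts:
  'b': 2
  'c': 2
  'd': 2
  'e': 1
Maximum frequency: 2

2


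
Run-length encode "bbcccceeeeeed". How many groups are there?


Input: bbcccceeeeeed
Scanning for consecutive runs:
  Group 1: 'b' x 2 (positions 0-1)
  Group 2: 'c' x 4 (positions 2-5)
  Group 3: 'e' x 6 (positions 6-11)
  Group 4: 'd' x 1 (positions 12-12)
Total groups: 4

4


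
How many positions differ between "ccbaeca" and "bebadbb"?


Comparing "ccbaeca" and "bebadbb" position by position:
  Position 0: 'c' vs 'b' => DIFFER
  Position 1: 'c' vs 'e' => DIFFER
  Position 2: 'b' vs 'b' => same
  Position 3: 'a' vs 'a' => same
  Position 4: 'e' vs 'd' => DIFFER
  Position 5: 'c' vs 'b' => DIFFER
  Position 6: 'a' vs 'b' => DIFFER
Positions that differ: 5

5


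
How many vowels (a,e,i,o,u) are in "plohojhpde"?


Input: plohojhpde
Checking each character:
  'p' at position 0: consonant
  'l' at position 1: consonant
  'o' at position 2: vowel (running total: 1)
  'h' at position 3: consonant
  'o' at position 4: vowel (running total: 2)
  'j' at position 5: consonant
  'h' at position 6: consonant
  'p' at position 7: consonant
  'd' at position 8: consonant
  'e' at position 9: vowel (running total: 3)
Total vowels: 3

3


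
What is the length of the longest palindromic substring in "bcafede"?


Input: "bcafede"
Checking substrings for palindromes:
  [4:7] "ede" (len 3) => palindrome
Longest palindromic substring: "ede" with length 3

3


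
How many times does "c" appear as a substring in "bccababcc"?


Searching for "c" in "bccababcc"
Scanning each position:
  Position 0: "b" => no
  Position 1: "c" => MATCH
  Position 2: "c" => MATCH
  Position 3: "a" => no
  Position 4: "b" => no
  Position 5: "a" => no
  Position 6: "b" => no
  Position 7: "c" => MATCH
  Position 8: "c" => MATCH
Total occurrences: 4

4


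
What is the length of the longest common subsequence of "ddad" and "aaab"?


LCS of "ddad" and "aaab"
DP table:
           a    a    a    b
      0    0    0    0    0
  d   0    0    0    0    0
  d   0    0    0    0    0
  a   0    1    1    1    1
  d   0    1    1    1    1
LCS length = dp[4][4] = 1

1


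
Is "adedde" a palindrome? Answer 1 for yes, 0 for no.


Input: adedde
Reversed: eddeda
  Compare pos 0 ('a') with pos 5 ('e'): MISMATCH
  Compare pos 1 ('d') with pos 4 ('d'): match
  Compare pos 2 ('e') with pos 3 ('d'): MISMATCH
Result: not a palindrome

0


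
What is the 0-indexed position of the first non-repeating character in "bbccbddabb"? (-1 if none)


Input: bbccbddabb
Character frequencies:
  'a': 1
  'b': 5
  'c': 2
  'd': 2
Scanning left to right for freq == 1:
  Position 0 ('b'): freq=5, skip
  Position 1 ('b'): freq=5, skip
  Position 2 ('c'): freq=2, skip
  Position 3 ('c'): freq=2, skip
  Position 4 ('b'): freq=5, skip
  Position 5 ('d'): freq=2, skip
  Position 6 ('d'): freq=2, skip
  Position 7 ('a'): unique! => answer = 7

7


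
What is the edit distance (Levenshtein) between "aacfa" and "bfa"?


Computing edit distance: "aacfa" -> "bfa"
DP table:
           b    f    a
      0    1    2    3
  a   1    1    2    2
  a   2    2    2    2
  c   3    3    3    3
  f   4    4    3    4
  a   5    5    4    3
Edit distance = dp[5][3] = 3

3


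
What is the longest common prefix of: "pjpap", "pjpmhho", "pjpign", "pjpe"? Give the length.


Words: pjpap, pjpmhho, pjpign, pjpe
  Position 0: all 'p' => match
  Position 1: all 'j' => match
  Position 2: all 'p' => match
  Position 3: ('a', 'm', 'i', 'e') => mismatch, stop
LCP = "pjp" (length 3)

3


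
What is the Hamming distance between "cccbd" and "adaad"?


Comparing "cccbd" and "adaad" position by position:
  Position 0: 'c' vs 'a' => differ
  Position 1: 'c' vs 'd' => differ
  Position 2: 'c' vs 'a' => differ
  Position 3: 'b' vs 'a' => differ
  Position 4: 'd' vs 'd' => same
Total differences (Hamming distance): 4

4


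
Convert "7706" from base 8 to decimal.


Input: "7706" in base 8
Positional expansion:
  Digit '7' (value 7) x 8^3 = 3584
  Digit '7' (value 7) x 8^2 = 448
  Digit '0' (value 0) x 8^1 = 0
  Digit '6' (value 6) x 8^0 = 6
Sum = 4038

4038


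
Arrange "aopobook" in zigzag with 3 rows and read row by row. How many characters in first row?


Zigzag "aopobook" into 3 rows:
Placing characters:
  'a' => row 0
  'o' => row 1
  'p' => row 2
  'o' => row 1
  'b' => row 0
  'o' => row 1
  'o' => row 2
  'k' => row 1
Rows:
  Row 0: "ab"
  Row 1: "oook"
  Row 2: "po"
First row length: 2

2


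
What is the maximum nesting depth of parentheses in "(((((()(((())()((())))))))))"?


Input: "(((((()(((())()((())))))))))"
Tracking depth:
  Position 0 '(': depth becomes 1
  Position 1 '(': depth becomes 2
  Position 2 '(': depth becomes 3
  Position 3 '(': depth becomes 4
  Position 4 '(': depth becomes 5
  Position 5 '(': depth becomes 6
  Position 6 ')': depth becomes 5
  Position 7 '(': depth becomes 6
  Position 8 '(': depth becomes 7
  Position 9 '(': depth becomes 8
  Position 10 '(': depth becomes 9
  Position 11 ')': depth becomes 8
  Position 12 ')': depth becomes 7
  Position 13 '(': depth becomes 8
  Position 14 ')': depth becomes 7
  Position 15 '(': depth becomes 8
  Position 16 '(': depth becomes 9
  Position 17 '(': depth becomes 10
  Position 18 ')': depth becomes 9
  Position 19 ')': depth becomes 8
  Position 20 ')': depth becomes 7
  Position 21 ')': depth becomes 6
  Position 22 ')': depth becomes 5
  Position 23 ')': depth becomes 4
  Position 24 ')': depth becomes 3
  Position 25 ')': depth becomes 2
  Position 26 ')': depth becomes 1
  Position 27 ')': depth becomes 0
Maximum depth reached: 10

10


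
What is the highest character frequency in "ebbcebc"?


Input: ebbcebc
Character counts:
  'b': 3
  'c': 2
  'e': 2
Maximum frequency: 3

3


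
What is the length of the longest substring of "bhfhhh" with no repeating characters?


Input: "bhfhhh"
Sliding window (track last position of each char):
  Position 0 ('b'): window [0,0] length 1 -- new best
  Position 1 ('h'): window [0,1] length 2 -- new best
  Position 2 ('f'): window [0,2] length 3 -- new best
  Position 3 ('h'): repeat (last at 1), move window start to 2
  Position 3 ('h'): window [2,3] length 2
  Position 4 ('h'): repeat (last at 3), move window start to 4
  Position 4 ('h'): window [4,4] length 1
  Position 5 ('h'): repeat (last at 4), move window start to 5
  Position 5 ('h'): window [5,5] length 1
Longest substring with no repeats: "bhf" with length 3

3


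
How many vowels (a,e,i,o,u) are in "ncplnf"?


Input: ncplnf
Checking each character:
  'n' at position 0: consonant
  'c' at position 1: consonant
  'p' at position 2: consonant
  'l' at position 3: consonant
  'n' at position 4: consonant
  'f' at position 5: consonant
Total vowels: 0

0


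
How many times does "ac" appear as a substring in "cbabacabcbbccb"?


Searching for "ac" in "cbabacabcbbccb"
Scanning each position:
  Position 0: "cb" => no
  Position 1: "ba" => no
  Position 2: "ab" => no
  Position 3: "ba" => no
  Position 4: "ac" => MATCH
  Position 5: "ca" => no
  Position 6: "ab" => no
  Position 7: "bc" => no
  Position 8: "cb" => no
  Position 9: "bb" => no
  Position 10: "bc" => no
  Position 11: "cc" => no
  Position 12: "cb" => no
Total occurrences: 1

1


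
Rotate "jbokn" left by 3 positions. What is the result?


Input: "jbokn", rotate left by 3
First 3 characters: "jbo"
Remaining characters: "kn"
Concatenate remaining + first: "kn" + "jbo" = "knjbo"

knjbo


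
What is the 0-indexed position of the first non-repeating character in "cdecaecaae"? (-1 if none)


Input: cdecaecaae
Character frequencies:
  'a': 3
  'c': 3
  'd': 1
  'e': 3
Scanning left to right for freq == 1:
  Position 0 ('c'): freq=3, skip
  Position 1 ('d'): unique! => answer = 1

1


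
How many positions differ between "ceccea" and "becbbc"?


Comparing "ceccea" and "becbbc" position by position:
  Position 0: 'c' vs 'b' => DIFFER
  Position 1: 'e' vs 'e' => same
  Position 2: 'c' vs 'c' => same
  Position 3: 'c' vs 'b' => DIFFER
  Position 4: 'e' vs 'b' => DIFFER
  Position 5: 'a' vs 'c' => DIFFER
Positions that differ: 4

4


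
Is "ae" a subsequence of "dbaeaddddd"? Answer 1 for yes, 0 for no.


Check if "ae" is a subsequence of "dbaeaddddd"
Greedy scan:
  Position 0 ('d'): no match needed
  Position 1 ('b'): no match needed
  Position 2 ('a'): matches sub[0] = 'a'
  Position 3 ('e'): matches sub[1] = 'e'
  Position 4 ('a'): no match needed
  Position 5 ('d'): no match needed
  Position 6 ('d'): no match needed
  Position 7 ('d'): no match needed
  Position 8 ('d'): no match needed
  Position 9 ('d'): no match needed
All 2 characters matched => is a subsequence

1


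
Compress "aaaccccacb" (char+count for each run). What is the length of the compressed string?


Input: aaaccccacb
Runs:
  'a' x 3 => "a3"
  'c' x 4 => "c4"
  'a' x 1 => "a1"
  'c' x 1 => "c1"
  'b' x 1 => "b1"
Compressed: "a3c4a1c1b1"
Compressed length: 10

10


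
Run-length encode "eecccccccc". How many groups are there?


Input: eecccccccc
Scanning for consecutive runs:
  Group 1: 'e' x 2 (positions 0-1)
  Group 2: 'c' x 8 (positions 2-9)
Total groups: 2

2


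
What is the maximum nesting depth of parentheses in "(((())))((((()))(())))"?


Input: "(((())))((((()))(())))"
Tracking depth:
  Position 0 '(': depth becomes 1
  Position 1 '(': depth becomes 2
  Position 2 '(': depth becomes 3
  Position 3 '(': depth becomes 4
  Position 4 ')': depth becomes 3
  Position 5 ')': depth becomes 2
  Position 6 ')': depth becomes 1
  Position 7 ')': depth becomes 0
  Position 8 '(': depth becomes 1
  Position 9 '(': depth becomes 2
  Position 10 '(': depth becomes 3
  Position 11 '(': depth becomes 4
  Position 12 '(': depth becomes 5
  Position 13 ')': depth becomes 4
  Position 14 ')': depth becomes 3
  Position 15 ')': depth becomes 2
  Position 16 '(': depth becomes 3
  Position 17 '(': depth becomes 4
  Position 18 ')': depth becomes 3
  Position 19 ')': depth becomes 2
  Position 20 ')': depth becomes 1
  Position 21 ')': depth becomes 0
Maximum depth reached: 5

5


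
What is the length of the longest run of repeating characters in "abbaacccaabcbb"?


Input: "abbaacccaabcbb"
Scanning for longest run:
  Position 1 ('b'): new char, reset run to 1
  Position 2 ('b'): continues run of 'b', length=2
  Position 3 ('a'): new char, reset run to 1
  Position 4 ('a'): continues run of 'a', length=2
  Position 5 ('c'): new char, reset run to 1
  Position 6 ('c'): continues run of 'c', length=2
  Position 7 ('c'): continues run of 'c', length=3
  Position 8 ('a'): new char, reset run to 1
  Position 9 ('a'): continues run of 'a', length=2
  Position 10 ('b'): new char, reset run to 1
  Position 11 ('c'): new char, reset run to 1
  Position 12 ('b'): new char, reset run to 1
  Position 13 ('b'): continues run of 'b', length=2
Longest run: 'c' with length 3

3


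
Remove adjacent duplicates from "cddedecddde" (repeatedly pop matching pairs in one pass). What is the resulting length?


Input: cddedecddde
Stack-based adjacent duplicate removal:
  Read 'c': push. Stack: c
  Read 'd': push. Stack: cd
  Read 'd': matches stack top 'd' => pop. Stack: c
  Read 'e': push. Stack: ce
  Read 'd': push. Stack: ced
  Read 'e': push. Stack: cede
  Read 'c': push. Stack: cedec
  Read 'd': push. Stack: cedecd
  Read 'd': matches stack top 'd' => pop. Stack: cedec
  Read 'd': push. Stack: cedecd
  Read 'e': push. Stack: cedecde
Final stack: "cedecde" (length 7)

7


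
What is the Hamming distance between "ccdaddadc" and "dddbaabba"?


Comparing "ccdaddadc" and "dddbaabba" position by position:
  Position 0: 'c' vs 'd' => differ
  Position 1: 'c' vs 'd' => differ
  Position 2: 'd' vs 'd' => same
  Position 3: 'a' vs 'b' => differ
  Position 4: 'd' vs 'a' => differ
  Position 5: 'd' vs 'a' => differ
  Position 6: 'a' vs 'b' => differ
  Position 7: 'd' vs 'b' => differ
  Position 8: 'c' vs 'a' => differ
Total differences (Hamming distance): 8

8


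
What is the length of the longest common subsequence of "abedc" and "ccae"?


LCS of "abedc" and "ccae"
DP table:
           c    c    a    e
      0    0    0    0    0
  a   0    0    0    1    1
  b   0    0    0    1    1
  e   0    0    0    1    2
  d   0    0    0    1    2
  c   0    1    1    1    2
LCS length = dp[5][4] = 2

2


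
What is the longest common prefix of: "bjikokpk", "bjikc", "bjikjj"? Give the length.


Words: bjikokpk, bjikc, bjikjj
  Position 0: all 'b' => match
  Position 1: all 'j' => match
  Position 2: all 'i' => match
  Position 3: all 'k' => match
  Position 4: ('o', 'c', 'j') => mismatch, stop
LCP = "bjik" (length 4)

4


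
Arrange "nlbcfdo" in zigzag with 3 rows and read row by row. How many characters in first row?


Zigzag "nlbcfdo" into 3 rows:
Placing characters:
  'n' => row 0
  'l' => row 1
  'b' => row 2
  'c' => row 1
  'f' => row 0
  'd' => row 1
  'o' => row 2
Rows:
  Row 0: "nf"
  Row 1: "lcd"
  Row 2: "bo"
First row length: 2

2


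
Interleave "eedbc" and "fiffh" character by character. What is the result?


Interleaving "eedbc" and "fiffh":
  Position 0: 'e' from first, 'f' from second => "ef"
  Position 1: 'e' from first, 'i' from second => "ei"
  Position 2: 'd' from first, 'f' from second => "df"
  Position 3: 'b' from first, 'f' from second => "bf"
  Position 4: 'c' from first, 'h' from second => "ch"
Result: efeidfbfch

efeidfbfch


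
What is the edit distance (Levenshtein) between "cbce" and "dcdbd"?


Computing edit distance: "cbce" -> "dcdbd"
DP table:
           d    c    d    b    d
      0    1    2    3    4    5
  c   1    1    1    2    3    4
  b   2    2    2    2    2    3
  c   3    3    2    3    3    3
  e   4    4    3    3    4    4
Edit distance = dp[4][5] = 4

4


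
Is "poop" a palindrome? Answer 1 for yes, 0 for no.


Input: poop
Reversed: poop
  Compare pos 0 ('p') with pos 3 ('p'): match
  Compare pos 1 ('o') with pos 2 ('o'): match
Result: palindrome

1


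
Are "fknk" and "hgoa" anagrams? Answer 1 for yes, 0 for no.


Strings: "fknk", "hgoa"
Sorted first:  fkkn
Sorted second: agho
Differ at position 0: 'f' vs 'a' => not anagrams

0


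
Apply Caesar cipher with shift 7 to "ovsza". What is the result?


Caesar cipher: shift "ovsza" by 7
  'o' (pos 14) + 7 = pos 21 = 'v'
  'v' (pos 21) + 7 = pos 2 = 'c'
  's' (pos 18) + 7 = pos 25 = 'z'
  'z' (pos 25) + 7 = pos 6 = 'g'
  'a' (pos 0) + 7 = pos 7 = 'h'
Result: vczgh

vczgh


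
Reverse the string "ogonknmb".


Input: ogonknmb
Reading characters right to left:
  Position 7: 'b'
  Position 6: 'm'
  Position 5: 'n'
  Position 4: 'k'
  Position 3: 'n'
  Position 2: 'o'
  Position 1: 'g'
  Position 0: 'o'
Reversed: bmnknogo

bmnknogo


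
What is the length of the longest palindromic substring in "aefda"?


Input: "aefda"
Checking substrings for palindromes:
  No multi-char palindromic substrings found
Longest palindromic substring: "a" with length 1

1


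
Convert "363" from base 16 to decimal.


Input: "363" in base 16
Positional expansion:
  Digit '3' (value 3) x 16^2 = 768
  Digit '6' (value 6) x 16^1 = 96
  Digit '3' (value 3) x 16^0 = 3
Sum = 867

867


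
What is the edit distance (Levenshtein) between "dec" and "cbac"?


Computing edit distance: "dec" -> "cbac"
DP table:
           c    b    a    c
      0    1    2    3    4
  d   1    1    2    3    4
  e   2    2    2    3    4
  c   3    2    3    3    3
Edit distance = dp[3][4] = 3

3


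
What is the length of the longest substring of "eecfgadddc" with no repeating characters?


Input: "eecfgadddc"
Sliding window (track last position of each char):
  Position 0 ('e'): window [0,0] length 1 -- new best
  Position 1 ('e'): repeat (last at 0), move window start to 1
  Position 1 ('e'): window [1,1] length 1
  Position 2 ('c'): window [1,2] length 2 -- new best
  Position 3 ('f'): window [1,3] length 3 -- new best
  Position 4 ('g'): window [1,4] length 4 -- new best
  Position 5 ('a'): window [1,5] length 5 -- new best
  Position 6 ('d'): window [1,6] length 6 -- new best
  Position 7 ('d'): repeat (last at 6), move window start to 7
  Position 7 ('d'): window [7,7] length 1
  Position 8 ('d'): repeat (last at 7), move window start to 8
  Position 8 ('d'): window [8,8] length 1
  Position 9 ('c'): window [8,9] length 2
Longest substring with no repeats: "ecfgad" with length 6

6


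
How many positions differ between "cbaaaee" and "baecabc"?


Comparing "cbaaaee" and "baecabc" position by position:
  Position 0: 'c' vs 'b' => DIFFER
  Position 1: 'b' vs 'a' => DIFFER
  Position 2: 'a' vs 'e' => DIFFER
  Position 3: 'a' vs 'c' => DIFFER
  Position 4: 'a' vs 'a' => same
  Position 5: 'e' vs 'b' => DIFFER
  Position 6: 'e' vs 'c' => DIFFER
Positions that differ: 6

6


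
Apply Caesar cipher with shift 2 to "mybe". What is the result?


Caesar cipher: shift "mybe" by 2
  'm' (pos 12) + 2 = pos 14 = 'o'
  'y' (pos 24) + 2 = pos 0 = 'a'
  'b' (pos 1) + 2 = pos 3 = 'd'
  'e' (pos 4) + 2 = pos 6 = 'g'
Result: oadg

oadg


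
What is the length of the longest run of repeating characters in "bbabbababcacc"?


Input: "bbabbababcacc"
Scanning for longest run:
  Position 1 ('b'): continues run of 'b', length=2
  Position 2 ('a'): new char, reset run to 1
  Position 3 ('b'): new char, reset run to 1
  Position 4 ('b'): continues run of 'b', length=2
  Position 5 ('a'): new char, reset run to 1
  Position 6 ('b'): new char, reset run to 1
  Position 7 ('a'): new char, reset run to 1
  Position 8 ('b'): new char, reset run to 1
  Position 9 ('c'): new char, reset run to 1
  Position 10 ('a'): new char, reset run to 1
  Position 11 ('c'): new char, reset run to 1
  Position 12 ('c'): continues run of 'c', length=2
Longest run: 'b' with length 2

2


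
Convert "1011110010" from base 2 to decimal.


Input: "1011110010" in base 2
Positional expansion:
  Digit '1' (value 1) x 2^9 = 512
  Digit '0' (value 0) x 2^8 = 0
  Digit '1' (value 1) x 2^7 = 128
  Digit '1' (value 1) x 2^6 = 64
  Digit '1' (value 1) x 2^5 = 32
  Digit '1' (value 1) x 2^4 = 16
  Digit '0' (value 0) x 2^3 = 0
  Digit '0' (value 0) x 2^2 = 0
  Digit '1' (value 1) x 2^1 = 2
  Digit '0' (value 0) x 2^0 = 0
Sum = 754

754


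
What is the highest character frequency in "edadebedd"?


Input: edadebedd
Character counts:
  'a': 1
  'b': 1
  'd': 4
  'e': 3
Maximum frequency: 4

4


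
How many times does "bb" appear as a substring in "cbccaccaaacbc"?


Searching for "bb" in "cbccaccaaacbc"
Scanning each position:
  Position 0: "cb" => no
  Position 1: "bc" => no
  Position 2: "cc" => no
  Position 3: "ca" => no
  Position 4: "ac" => no
  Position 5: "cc" => no
  Position 6: "ca" => no
  Position 7: "aa" => no
  Position 8: "aa" => no
  Position 9: "ac" => no
  Position 10: "cb" => no
  Position 11: "bc" => no
Total occurrences: 0

0


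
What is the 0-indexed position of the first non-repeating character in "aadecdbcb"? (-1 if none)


Input: aadecdbcb
Character frequencies:
  'a': 2
  'b': 2
  'c': 2
  'd': 2
  'e': 1
Scanning left to right for freq == 1:
  Position 0 ('a'): freq=2, skip
  Position 1 ('a'): freq=2, skip
  Position 2 ('d'): freq=2, skip
  Position 3 ('e'): unique! => answer = 3

3


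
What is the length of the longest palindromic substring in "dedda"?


Input: "dedda"
Checking substrings for palindromes:
  [0:3] "ded" (len 3) => palindrome
  [2:4] "dd" (len 2) => palindrome
Longest palindromic substring: "ded" with length 3

3


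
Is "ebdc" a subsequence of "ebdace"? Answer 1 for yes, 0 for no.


Check if "ebdc" is a subsequence of "ebdace"
Greedy scan:
  Position 0 ('e'): matches sub[0] = 'e'
  Position 1 ('b'): matches sub[1] = 'b'
  Position 2 ('d'): matches sub[2] = 'd'
  Position 3 ('a'): no match needed
  Position 4 ('c'): matches sub[3] = 'c'
  Position 5 ('e'): no match needed
All 4 characters matched => is a subsequence

1


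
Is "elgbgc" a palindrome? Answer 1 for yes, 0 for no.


Input: elgbgc
Reversed: cgbgle
  Compare pos 0 ('e') with pos 5 ('c'): MISMATCH
  Compare pos 1 ('l') with pos 4 ('g'): MISMATCH
  Compare pos 2 ('g') with pos 3 ('b'): MISMATCH
Result: not a palindrome

0


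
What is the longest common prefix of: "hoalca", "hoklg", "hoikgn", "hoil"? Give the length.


Words: hoalca, hoklg, hoikgn, hoil
  Position 0: all 'h' => match
  Position 1: all 'o' => match
  Position 2: ('a', 'k', 'i', 'i') => mismatch, stop
LCP = "ho" (length 2)

2


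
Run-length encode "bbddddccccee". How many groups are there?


Input: bbddddccccee
Scanning for consecutive runs:
  Group 1: 'b' x 2 (positions 0-1)
  Group 2: 'd' x 4 (positions 2-5)
  Group 3: 'c' x 4 (positions 6-9)
  Group 4: 'e' x 2 (positions 10-11)
Total groups: 4

4


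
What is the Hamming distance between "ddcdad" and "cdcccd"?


Comparing "ddcdad" and "cdcccd" position by position:
  Position 0: 'd' vs 'c' => differ
  Position 1: 'd' vs 'd' => same
  Position 2: 'c' vs 'c' => same
  Position 3: 'd' vs 'c' => differ
  Position 4: 'a' vs 'c' => differ
  Position 5: 'd' vs 'd' => same
Total differences (Hamming distance): 3

3


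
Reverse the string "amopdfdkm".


Input: amopdfdkm
Reading characters right to left:
  Position 8: 'm'
  Position 7: 'k'
  Position 6: 'd'
  Position 5: 'f'
  Position 4: 'd'
  Position 3: 'p'
  Position 2: 'o'
  Position 1: 'm'
  Position 0: 'a'
Reversed: mkdfdpoma

mkdfdpoma


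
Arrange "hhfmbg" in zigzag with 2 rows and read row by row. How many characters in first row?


Zigzag "hhfmbg" into 2 rows:
Placing characters:
  'h' => row 0
  'h' => row 1
  'f' => row 0
  'm' => row 1
  'b' => row 0
  'g' => row 1
Rows:
  Row 0: "hfb"
  Row 1: "hmg"
First row length: 3

3


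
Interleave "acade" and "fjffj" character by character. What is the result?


Interleaving "acade" and "fjffj":
  Position 0: 'a' from first, 'f' from second => "af"
  Position 1: 'c' from first, 'j' from second => "cj"
  Position 2: 'a' from first, 'f' from second => "af"
  Position 3: 'd' from first, 'f' from second => "df"
  Position 4: 'e' from first, 'j' from second => "ej"
Result: afcjafdfej

afcjafdfej


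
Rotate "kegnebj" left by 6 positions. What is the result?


Input: "kegnebj", rotate left by 6
First 6 characters: "kegneb"
Remaining characters: "j"
Concatenate remaining + first: "j" + "kegneb" = "jkegneb"

jkegneb


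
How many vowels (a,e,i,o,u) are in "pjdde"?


Input: pjdde
Checking each character:
  'p' at position 0: consonant
  'j' at position 1: consonant
  'd' at position 2: consonant
  'd' at position 3: consonant
  'e' at position 4: vowel (running total: 1)
Total vowels: 1

1


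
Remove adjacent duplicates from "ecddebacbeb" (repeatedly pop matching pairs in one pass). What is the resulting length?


Input: ecddebacbeb
Stack-based adjacent duplicate removal:
  Read 'e': push. Stack: e
  Read 'c': push. Stack: ec
  Read 'd': push. Stack: ecd
  Read 'd': matches stack top 'd' => pop. Stack: ec
  Read 'e': push. Stack: ece
  Read 'b': push. Stack: eceb
  Read 'a': push. Stack: eceba
  Read 'c': push. Stack: ecebac
  Read 'b': push. Stack: ecebacb
  Read 'e': push. Stack: ecebacbe
  Read 'b': push. Stack: ecebacbeb
Final stack: "ecebacbeb" (length 9)

9


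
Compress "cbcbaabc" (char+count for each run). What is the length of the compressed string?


Input: cbcbaabc
Runs:
  'c' x 1 => "c1"
  'b' x 1 => "b1"
  'c' x 1 => "c1"
  'b' x 1 => "b1"
  'a' x 2 => "a2"
  'b' x 1 => "b1"
  'c' x 1 => "c1"
Compressed: "c1b1c1b1a2b1c1"
Compressed length: 14

14


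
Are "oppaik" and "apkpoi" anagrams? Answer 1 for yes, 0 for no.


Strings: "oppaik", "apkpoi"
Sorted first:  aikopp
Sorted second: aikopp
Sorted forms match => anagrams

1


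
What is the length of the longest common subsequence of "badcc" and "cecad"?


LCS of "badcc" and "cecad"
DP table:
           c    e    c    a    d
      0    0    0    0    0    0
  b   0    0    0    0    0    0
  a   0    0    0    0    1    1
  d   0    0    0    0    1    2
  c   0    1    1    1    1    2
  c   0    1    1    2    2    2
LCS length = dp[5][5] = 2

2


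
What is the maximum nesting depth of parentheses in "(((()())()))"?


Input: "(((()())()))"
Tracking depth:
  Position 0 '(': depth becomes 1
  Position 1 '(': depth becomes 2
  Position 2 '(': depth becomes 3
  Position 3 '(': depth becomes 4
  Position 4 ')': depth becomes 3
  Position 5 '(': depth becomes 4
  Position 6 ')': depth becomes 3
  Position 7 ')': depth becomes 2
  Position 8 '(': depth becomes 3
  Position 9 ')': depth becomes 2
  Position 10 ')': depth becomes 1
  Position 11 ')': depth becomes 0
Maximum depth reached: 4

4


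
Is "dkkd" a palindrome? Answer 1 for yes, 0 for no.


Input: dkkd
Reversed: dkkd
  Compare pos 0 ('d') with pos 3 ('d'): match
  Compare pos 1 ('k') with pos 2 ('k'): match
Result: palindrome

1


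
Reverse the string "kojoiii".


Input: kojoiii
Reading characters right to left:
  Position 6: 'i'
  Position 5: 'i'
  Position 4: 'i'
  Position 3: 'o'
  Position 2: 'j'
  Position 1: 'o'
  Position 0: 'k'
Reversed: iiiojok

iiiojok


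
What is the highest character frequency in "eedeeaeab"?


Input: eedeeaeab
Character counts:
  'a': 2
  'b': 1
  'd': 1
  'e': 5
Maximum frequency: 5

5


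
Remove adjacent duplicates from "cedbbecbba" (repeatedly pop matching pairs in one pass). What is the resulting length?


Input: cedbbecbba
Stack-based adjacent duplicate removal:
  Read 'c': push. Stack: c
  Read 'e': push. Stack: ce
  Read 'd': push. Stack: ced
  Read 'b': push. Stack: cedb
  Read 'b': matches stack top 'b' => pop. Stack: ced
  Read 'e': push. Stack: cede
  Read 'c': push. Stack: cedec
  Read 'b': push. Stack: cedecb
  Read 'b': matches stack top 'b' => pop. Stack: cedec
  Read 'a': push. Stack: cedeca
Final stack: "cedeca" (length 6)

6


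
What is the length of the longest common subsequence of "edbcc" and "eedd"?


LCS of "edbcc" and "eedd"
DP table:
           e    e    d    d
      0    0    0    0    0
  e   0    1    1    1    1
  d   0    1    1    2    2
  b   0    1    1    2    2
  c   0    1    1    2    2
  c   0    1    1    2    2
LCS length = dp[5][4] = 2

2


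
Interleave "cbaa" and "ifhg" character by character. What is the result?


Interleaving "cbaa" and "ifhg":
  Position 0: 'c' from first, 'i' from second => "ci"
  Position 1: 'b' from first, 'f' from second => "bf"
  Position 2: 'a' from first, 'h' from second => "ah"
  Position 3: 'a' from first, 'g' from second => "ag"
Result: cibfahag

cibfahag


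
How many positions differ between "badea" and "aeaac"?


Comparing "badea" and "aeaac" position by position:
  Position 0: 'b' vs 'a' => DIFFER
  Position 1: 'a' vs 'e' => DIFFER
  Position 2: 'd' vs 'a' => DIFFER
  Position 3: 'e' vs 'a' => DIFFER
  Position 4: 'a' vs 'c' => DIFFER
Positions that differ: 5

5


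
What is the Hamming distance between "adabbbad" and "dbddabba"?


Comparing "adabbbad" and "dbddabba" position by position:
  Position 0: 'a' vs 'd' => differ
  Position 1: 'd' vs 'b' => differ
  Position 2: 'a' vs 'd' => differ
  Position 3: 'b' vs 'd' => differ
  Position 4: 'b' vs 'a' => differ
  Position 5: 'b' vs 'b' => same
  Position 6: 'a' vs 'b' => differ
  Position 7: 'd' vs 'a' => differ
Total differences (Hamming distance): 7

7


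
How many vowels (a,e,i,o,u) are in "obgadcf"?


Input: obgadcf
Checking each character:
  'o' at position 0: vowel (running total: 1)
  'b' at position 1: consonant
  'g' at position 2: consonant
  'a' at position 3: vowel (running total: 2)
  'd' at position 4: consonant
  'c' at position 5: consonant
  'f' at position 6: consonant
Total vowels: 2

2


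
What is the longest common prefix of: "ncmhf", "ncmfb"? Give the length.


Words: ncmhf, ncmfb
  Position 0: all 'n' => match
  Position 1: all 'c' => match
  Position 2: all 'm' => match
  Position 3: ('h', 'f') => mismatch, stop
LCP = "ncm" (length 3)

3


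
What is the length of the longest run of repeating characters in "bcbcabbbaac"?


Input: "bcbcabbbaac"
Scanning for longest run:
  Position 1 ('c'): new char, reset run to 1
  Position 2 ('b'): new char, reset run to 1
  Position 3 ('c'): new char, reset run to 1
  Position 4 ('a'): new char, reset run to 1
  Position 5 ('b'): new char, reset run to 1
  Position 6 ('b'): continues run of 'b', length=2
  Position 7 ('b'): continues run of 'b', length=3
  Position 8 ('a'): new char, reset run to 1
  Position 9 ('a'): continues run of 'a', length=2
  Position 10 ('c'): new char, reset run to 1
Longest run: 'b' with length 3

3


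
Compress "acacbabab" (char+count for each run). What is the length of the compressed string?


Input: acacbabab
Runs:
  'a' x 1 => "a1"
  'c' x 1 => "c1"
  'a' x 1 => "a1"
  'c' x 1 => "c1"
  'b' x 1 => "b1"
  'a' x 1 => "a1"
  'b' x 1 => "b1"
  'a' x 1 => "a1"
  'b' x 1 => "b1"
Compressed: "a1c1a1c1b1a1b1a1b1"
Compressed length: 18

18


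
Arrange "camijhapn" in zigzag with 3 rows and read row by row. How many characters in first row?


Zigzag "camijhapn" into 3 rows:
Placing characters:
  'c' => row 0
  'a' => row 1
  'm' => row 2
  'i' => row 1
  'j' => row 0
  'h' => row 1
  'a' => row 2
  'p' => row 1
  'n' => row 0
Rows:
  Row 0: "cjn"
  Row 1: "aihp"
  Row 2: "ma"
First row length: 3

3


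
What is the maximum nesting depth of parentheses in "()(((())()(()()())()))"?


Input: "()(((())()(()()())()))"
Tracking depth:
  Position 0 '(': depth becomes 1
  Position 1 ')': depth becomes 0
  Position 2 '(': depth becomes 1
  Position 3 '(': depth becomes 2
  Position 4 '(': depth becomes 3
  Position 5 '(': depth becomes 4
  Position 6 ')': depth becomes 3
  Position 7 ')': depth becomes 2
  Position 8 '(': depth becomes 3
  Position 9 ')': depth becomes 2
  Position 10 '(': depth becomes 3
  Position 11 '(': depth becomes 4
  Position 12 ')': depth becomes 3
  Position 13 '(': depth becomes 4
  Position 14 ')': depth becomes 3
  Position 15 '(': depth becomes 4
  Position 16 ')': depth becomes 3
  Position 17 ')': depth becomes 2
  Position 18 '(': depth becomes 3
  Position 19 ')': depth becomes 2
  Position 20 ')': depth becomes 1
  Position 21 ')': depth becomes 0
Maximum depth reached: 4

4


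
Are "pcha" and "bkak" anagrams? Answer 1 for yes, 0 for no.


Strings: "pcha", "bkak"
Sorted first:  achp
Sorted second: abkk
Differ at position 1: 'c' vs 'b' => not anagrams

0


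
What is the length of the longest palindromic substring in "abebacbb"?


Input: "abebacbb"
Checking substrings for palindromes:
  [0:5] "abeba" (len 5) => palindrome
  [1:4] "beb" (len 3) => palindrome
  [6:8] "bb" (len 2) => palindrome
Longest palindromic substring: "abeba" with length 5

5


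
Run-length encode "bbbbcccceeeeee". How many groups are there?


Input: bbbbcccceeeeee
Scanning for consecutive runs:
  Group 1: 'b' x 4 (positions 0-3)
  Group 2: 'c' x 4 (positions 4-7)
  Group 3: 'e' x 6 (positions 8-13)
Total groups: 3

3


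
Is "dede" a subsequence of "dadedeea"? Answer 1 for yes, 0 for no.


Check if "dede" is a subsequence of "dadedeea"
Greedy scan:
  Position 0 ('d'): matches sub[0] = 'd'
  Position 1 ('a'): no match needed
  Position 2 ('d'): no match needed
  Position 3 ('e'): matches sub[1] = 'e'
  Position 4 ('d'): matches sub[2] = 'd'
  Position 5 ('e'): matches sub[3] = 'e'
  Position 6 ('e'): no match needed
  Position 7 ('a'): no match needed
All 4 characters matched => is a subsequence

1


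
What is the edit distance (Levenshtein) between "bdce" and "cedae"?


Computing edit distance: "bdce" -> "cedae"
DP table:
           c    e    d    a    e
      0    1    2    3    4    5
  b   1    1    2    3    4    5
  d   2    2    2    2    3    4
  c   3    2    3    3    3    4
  e   4    3    2    3    4    3
Edit distance = dp[4][5] = 3

3


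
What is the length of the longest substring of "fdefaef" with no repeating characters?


Input: "fdefaef"
Sliding window (track last position of each char):
  Position 0 ('f'): window [0,0] length 1 -- new best
  Position 1 ('d'): window [0,1] length 2 -- new best
  Position 2 ('e'): window [0,2] length 3 -- new best
  Position 3 ('f'): repeat (last at 0), move window start to 1
  Position 3 ('f'): window [1,3] length 3
  Position 4 ('a'): window [1,4] length 4 -- new best
  Position 5 ('e'): repeat (last at 2), move window start to 3
  Position 5 ('e'): window [3,5] length 3
  Position 6 ('f'): repeat (last at 3), move window start to 4
  Position 6 ('f'): window [4,6] length 3
Longest substring with no repeats: "defa" with length 4

4


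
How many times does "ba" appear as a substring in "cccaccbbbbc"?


Searching for "ba" in "cccaccbbbbc"
Scanning each position:
  Position 0: "cc" => no
  Position 1: "cc" => no
  Position 2: "ca" => no
  Position 3: "ac" => no
  Position 4: "cc" => no
  Position 5: "cb" => no
  Position 6: "bb" => no
  Position 7: "bb" => no
  Position 8: "bb" => no
  Position 9: "bc" => no
Total occurrences: 0

0


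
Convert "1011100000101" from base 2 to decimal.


Input: "1011100000101" in base 2
Positional expansion:
  Digit '1' (value 1) x 2^12 = 4096
  Digit '0' (value 0) x 2^11 = 0
  Digit '1' (value 1) x 2^10 = 1024
  Digit '1' (value 1) x 2^9 = 512
  Digit '1' (value 1) x 2^8 = 256
  Digit '0' (value 0) x 2^7 = 0
  Digit '0' (value 0) x 2^6 = 0
  Digit '0' (value 0) x 2^5 = 0
  Digit '0' (value 0) x 2^4 = 0
  Digit '0' (value 0) x 2^3 = 0
  Digit '1' (value 1) x 2^2 = 4
  Digit '0' (value 0) x 2^1 = 0
  Digit '1' (value 1) x 2^0 = 1
Sum = 5893

5893
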